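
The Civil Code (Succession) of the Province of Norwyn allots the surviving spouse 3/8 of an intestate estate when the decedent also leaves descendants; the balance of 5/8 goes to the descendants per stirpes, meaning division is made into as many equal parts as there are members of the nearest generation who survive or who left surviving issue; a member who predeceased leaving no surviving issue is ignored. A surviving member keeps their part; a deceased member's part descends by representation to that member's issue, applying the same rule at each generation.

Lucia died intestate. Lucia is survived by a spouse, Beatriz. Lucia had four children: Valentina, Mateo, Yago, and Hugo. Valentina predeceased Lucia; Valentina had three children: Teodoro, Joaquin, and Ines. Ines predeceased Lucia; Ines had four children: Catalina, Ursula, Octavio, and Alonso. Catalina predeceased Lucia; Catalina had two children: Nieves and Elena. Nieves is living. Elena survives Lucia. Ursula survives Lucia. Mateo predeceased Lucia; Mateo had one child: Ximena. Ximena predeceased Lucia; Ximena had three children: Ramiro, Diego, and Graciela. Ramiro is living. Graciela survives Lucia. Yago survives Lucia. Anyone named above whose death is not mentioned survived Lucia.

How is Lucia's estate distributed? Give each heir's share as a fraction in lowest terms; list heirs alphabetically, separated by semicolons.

Alonso 5/384; Beatriz 3/8; Diego 5/96; Elena 5/768; Graciela 5/96; Hugo 5/32; Joaquin 5/96; Nieves 5/768; Octavio 5/384; Ramiro 5/96; Teodoro 5/96; Ursula 5/384; Yago 5/32

Beatriz, as surviving spouse, takes 3/8.
The remaining 5/8 passes to Lucia's descendants per stirpes.
The 5/8 is divided into 4 equal shares of 5/32 among Valentina, Mateo, Yago, Hugo.
Valentina predeceased; the 5/32 allotted to Valentina's branch passes to Valentina's issue by representation.
The 5/32 is divided into 3 equal shares of 5/96 among Teodoro, Joaquin, Ines.
Teodoro is living and takes 5/96.
Joaquin is living and takes 5/96.
Ines predeceased; the 5/96 allotted to Ines's branch passes to Ines's issue by representation.
The 5/96 is divided into 4 equal shares of 5/384 among Catalina, Ursula, Octavio, Alonso.
Catalina predeceased; the 5/384 allotted to Catalina's branch passes to Catalina's issue by representation.
The 5/384 is divided into 2 equal shares of 5/768 among Nieves, Elena.
Nieves is living and takes 5/768.
Elena is living and takes 5/768.
Ursula is living and takes 5/384.
Octavio is living and takes 5/384.
Alonso is living and takes 5/384.
Mateo predeceased; the 5/32 allotted to Mateo's branch passes to Mateo's issue by representation.
Ximena's line is the sole branch at this level, so the full 5/32 passes to Ximena's issue by representation.
The 5/32 is divided into 3 equal shares of 5/96 among Ramiro, Diego, Graciela.
Ramiro is living and takes 5/96.
Diego is living and takes 5/96.
Graciela is living and takes 5/96.
Yago is living and takes 5/32.
Hugo is living and takes 5/32.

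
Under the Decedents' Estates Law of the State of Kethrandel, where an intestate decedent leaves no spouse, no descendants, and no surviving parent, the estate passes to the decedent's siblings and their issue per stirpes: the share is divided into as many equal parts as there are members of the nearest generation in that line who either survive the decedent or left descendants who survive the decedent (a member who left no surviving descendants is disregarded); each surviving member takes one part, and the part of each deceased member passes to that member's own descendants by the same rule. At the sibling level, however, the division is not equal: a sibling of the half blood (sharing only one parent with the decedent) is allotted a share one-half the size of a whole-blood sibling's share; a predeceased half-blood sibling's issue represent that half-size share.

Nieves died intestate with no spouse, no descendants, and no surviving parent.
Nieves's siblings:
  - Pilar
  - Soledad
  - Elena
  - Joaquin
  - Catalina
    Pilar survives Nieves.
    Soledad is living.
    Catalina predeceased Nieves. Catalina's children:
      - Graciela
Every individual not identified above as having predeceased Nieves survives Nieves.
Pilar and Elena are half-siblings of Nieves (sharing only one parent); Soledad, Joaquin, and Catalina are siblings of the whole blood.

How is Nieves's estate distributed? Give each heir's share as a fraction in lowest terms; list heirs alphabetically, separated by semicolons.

No spouse, descendants, or parent survives, so the estate passes to Nieves's siblings per stirpes.
Half-blood siblings count for one-half the weight of whole-blood siblings at the initial division.
Dividing 1 in proportion to weights (total weight 4): Pilar (weight 1/2) → 1/8; Soledad (weight 1) → 1/4; Elena (weight 1/2) → 1/8; Joaquin (weight 1) → 1/4; Catalina (weight 1) → 1/4.
Pilar is living and takes 1/8.
Soledad is living and takes 1/4.
Elena is living and takes 1/8.
Joaquin is living and takes 1/4.
Catalina predeceased; the 1/4 allotted to Catalina's branch passes to Catalina's issue by representation.
Graciela is the sole taker at this level and receives the full 1/4.

Elena 1/8; Graciela 1/4; Joaquin 1/4; Pilar 1/8; Soledad 1/4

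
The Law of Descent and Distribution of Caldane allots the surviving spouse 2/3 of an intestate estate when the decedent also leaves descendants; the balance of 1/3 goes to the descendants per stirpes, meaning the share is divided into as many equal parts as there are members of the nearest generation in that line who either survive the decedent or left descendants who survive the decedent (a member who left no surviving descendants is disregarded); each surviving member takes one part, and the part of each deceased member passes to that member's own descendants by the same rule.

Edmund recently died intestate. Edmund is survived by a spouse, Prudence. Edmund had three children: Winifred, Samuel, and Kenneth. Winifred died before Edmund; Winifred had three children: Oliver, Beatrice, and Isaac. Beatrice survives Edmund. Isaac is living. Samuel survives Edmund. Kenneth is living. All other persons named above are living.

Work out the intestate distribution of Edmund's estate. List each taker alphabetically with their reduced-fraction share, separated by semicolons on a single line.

Beatrice 1/27; Isaac 1/27; Kenneth 1/9; Oliver 1/27; Prudence 2/3; Samuel 1/9

Prudence, as surviving spouse, takes 2/3.
The remaining 1/3 passes to Edmund's descendants per stirpes.
The 1/3 is divided into 3 equal shares of 1/9 among Winifred, Samuel, Kenneth.
Winifred predeceased; the 1/9 allotted to Winifred's branch passes to Winifred's issue by representation.
The 1/9 is divided into 3 equal shares of 1/27 among Oliver, Beatrice, Isaac.
Oliver is living and takes 1/27.
Beatrice is living and takes 1/27.
Isaac is living and takes 1/27.
Samuel is living and takes 1/9.
Kenneth is living and takes 1/9.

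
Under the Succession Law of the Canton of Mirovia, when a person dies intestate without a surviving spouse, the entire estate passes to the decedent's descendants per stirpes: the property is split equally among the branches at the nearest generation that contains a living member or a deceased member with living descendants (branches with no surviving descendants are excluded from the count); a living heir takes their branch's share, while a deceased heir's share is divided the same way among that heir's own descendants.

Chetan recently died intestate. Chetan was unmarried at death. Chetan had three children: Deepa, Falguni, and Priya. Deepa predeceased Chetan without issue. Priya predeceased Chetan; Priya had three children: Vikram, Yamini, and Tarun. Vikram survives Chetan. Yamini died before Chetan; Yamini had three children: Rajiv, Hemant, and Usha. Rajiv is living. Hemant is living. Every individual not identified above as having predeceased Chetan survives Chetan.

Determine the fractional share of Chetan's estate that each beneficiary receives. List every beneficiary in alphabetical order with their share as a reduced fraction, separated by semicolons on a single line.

There is no surviving spouse, so the entire estate passes to Chetan's descendants per stirpes.
Deepa left no surviving issue, so that branch lapses and is disregarded.
The estate is divided into 2 equal shares of 1/2 among Falguni, Priya.
Falguni is living and takes 1/2.
Priya predeceased; the 1/2 allotted to Priya's branch passes to Priya's issue by representation.
The 1/2 is divided into 3 equal shares of 1/6 among Vikram, Yamini, Tarun.
Vikram is living and takes 1/6.
Yamini predeceased; the 1/6 allotted to Yamini's branch passes to Yamini's issue by representation.
The 1/6 is divided into 3 equal shares of 1/18 among Rajiv, Hemant, Usha.
Rajiv is living and takes 1/18.
Hemant is living and takes 1/18.
Usha is living and takes 1/18.
Tarun is living and takes 1/6.

Falguni 1/2; Hemant 1/18; Rajiv 1/18; Tarun 1/6; Usha 1/18; Vikram 1/6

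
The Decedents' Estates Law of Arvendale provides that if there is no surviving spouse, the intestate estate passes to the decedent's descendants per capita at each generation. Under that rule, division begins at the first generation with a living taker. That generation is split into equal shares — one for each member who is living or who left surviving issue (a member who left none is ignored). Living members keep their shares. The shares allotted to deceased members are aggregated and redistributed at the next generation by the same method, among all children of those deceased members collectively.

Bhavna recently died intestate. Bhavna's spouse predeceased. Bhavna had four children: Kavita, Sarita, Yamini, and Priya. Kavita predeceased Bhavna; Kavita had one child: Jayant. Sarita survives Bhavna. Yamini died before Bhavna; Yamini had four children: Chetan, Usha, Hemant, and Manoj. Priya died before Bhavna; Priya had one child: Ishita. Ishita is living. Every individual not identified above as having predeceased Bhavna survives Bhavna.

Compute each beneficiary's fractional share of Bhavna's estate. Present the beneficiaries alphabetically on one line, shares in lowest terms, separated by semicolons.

Chetan 1/8; Hemant 1/8; Ishita 1/8; Jayant 1/8; Manoj 1/8; Sarita 1/4; Usha 1/8

There is no surviving spouse, so the entire estate passes to Bhavna's descendants per capita at each generation.
At generation 1 (Kavita, Sarita, Yamini, Priya) there are 4 shares of (1)/4 = 1/4 each.
Living: Sarita — each takes 1/4.
Deceased: Kavita, Yamini, and Priya. Their combined 3/4 is pooled and carried to generation 2.
At generation 2 (Jayant, Chetan, Usha, Hemant, Manoj, Ishita) there are 6 shares of (3/4)/6 = 1/8 each.
Living: Jayant, Chetan, Usha, Hemant, Manoj, and Ishita — each takes 1/8.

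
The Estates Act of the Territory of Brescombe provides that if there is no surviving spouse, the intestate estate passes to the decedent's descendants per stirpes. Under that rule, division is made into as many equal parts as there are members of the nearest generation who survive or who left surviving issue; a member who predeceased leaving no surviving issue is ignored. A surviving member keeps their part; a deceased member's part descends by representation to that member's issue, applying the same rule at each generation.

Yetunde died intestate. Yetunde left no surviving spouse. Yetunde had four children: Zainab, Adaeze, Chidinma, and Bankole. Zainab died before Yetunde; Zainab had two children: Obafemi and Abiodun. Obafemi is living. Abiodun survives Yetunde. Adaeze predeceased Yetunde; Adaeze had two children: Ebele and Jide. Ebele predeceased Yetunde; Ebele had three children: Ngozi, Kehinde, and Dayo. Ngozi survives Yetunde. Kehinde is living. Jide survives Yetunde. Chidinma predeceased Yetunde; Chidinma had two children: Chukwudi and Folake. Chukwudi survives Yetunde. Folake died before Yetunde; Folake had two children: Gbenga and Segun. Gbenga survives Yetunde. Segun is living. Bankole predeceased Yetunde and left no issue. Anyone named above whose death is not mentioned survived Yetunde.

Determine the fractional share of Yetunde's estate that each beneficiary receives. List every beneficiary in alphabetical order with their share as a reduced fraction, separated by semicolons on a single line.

Abiodun 1/6; Chukwudi 1/6; Dayo 1/18; Gbenga 1/12; Jide 1/6; Kehinde 1/18; Ngozi 1/18; Obafemi 1/6; Segun 1/12

There is no surviving spouse, so the entire estate passes to Yetunde's descendants per stirpes.
Bankole left no surviving issue, so that branch lapses and is disregarded.
The estate is divided into 3 equal shares of 1/3 among Zainab, Adaeze, Chidinma.
Zainab predeceased; the 1/3 allotted to Zainab's branch passes to Zainab's issue by representation.
The 1/3 is divided into 2 equal shares of 1/6 among Obafemi, Abiodun.
Obafemi is living and takes 1/6.
Abiodun is living and takes 1/6.
Adaeze predeceased; the 1/3 allotted to Adaeze's branch passes to Adaeze's issue by representation.
The 1/3 is divided into 2 equal shares of 1/6 among Ebele, Jide.
Ebele predeceased; the 1/6 allotted to Ebele's branch passes to Ebele's issue by representation.
The 1/6 is divided into 3 equal shares of 1/18 among Ngozi, Kehinde, Dayo.
Ngozi is living and takes 1/18.
Kehinde is living and takes 1/18.
Dayo is living and takes 1/18.
Jide is living and takes 1/6.
Chidinma predeceased; the 1/3 allotted to Chidinma's branch passes to Chidinma's issue by representation.
The 1/3 is divided into 2 equal shares of 1/6 among Chukwudi, Folake.
Chukwudi is living and takes 1/6.
Folake predeceased; the 1/6 allotted to Folake's branch passes to Folake's issue by representation.
The 1/6 is divided into 2 equal shares of 1/12 among Gbenga, Segun.
Gbenga is living and takes 1/12.
Segun is living and takes 1/12.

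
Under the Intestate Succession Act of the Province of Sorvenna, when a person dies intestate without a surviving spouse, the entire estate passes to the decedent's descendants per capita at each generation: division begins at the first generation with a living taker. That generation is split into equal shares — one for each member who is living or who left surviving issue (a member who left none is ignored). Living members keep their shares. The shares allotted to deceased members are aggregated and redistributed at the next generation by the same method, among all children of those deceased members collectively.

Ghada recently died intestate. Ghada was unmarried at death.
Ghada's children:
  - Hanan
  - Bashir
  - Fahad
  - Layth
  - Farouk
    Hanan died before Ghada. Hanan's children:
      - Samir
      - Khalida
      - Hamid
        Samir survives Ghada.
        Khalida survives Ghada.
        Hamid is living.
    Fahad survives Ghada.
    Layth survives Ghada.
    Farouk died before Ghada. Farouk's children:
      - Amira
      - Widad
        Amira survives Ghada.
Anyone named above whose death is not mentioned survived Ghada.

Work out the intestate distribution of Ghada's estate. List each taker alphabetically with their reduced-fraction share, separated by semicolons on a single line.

There is no surviving spouse, so the entire estate passes to Ghada's descendants per capita at each generation.
At generation 1 (Hanan, Bashir, Fahad, Layth, Farouk) there are 5 shares of (1)/5 = 1/5 each.
Living: Bashir, Fahad, and Layth — each takes 1/5.
Deceased: Hanan and Farouk. Their combined 2/5 is pooled and carried to generation 2.
At generation 2 (Samir, Khalida, Hamid, Amira, Widad) there are 5 shares of (2/5)/5 = 2/25 each.
Living: Samir, Khalida, Hamid, Amira, and Widad — each takes 2/25.

Amira 2/25; Bashir 1/5; Fahad 1/5; Hamid 2/25; Khalida 2/25; Layth 1/5; Samir 2/25; Widad 2/25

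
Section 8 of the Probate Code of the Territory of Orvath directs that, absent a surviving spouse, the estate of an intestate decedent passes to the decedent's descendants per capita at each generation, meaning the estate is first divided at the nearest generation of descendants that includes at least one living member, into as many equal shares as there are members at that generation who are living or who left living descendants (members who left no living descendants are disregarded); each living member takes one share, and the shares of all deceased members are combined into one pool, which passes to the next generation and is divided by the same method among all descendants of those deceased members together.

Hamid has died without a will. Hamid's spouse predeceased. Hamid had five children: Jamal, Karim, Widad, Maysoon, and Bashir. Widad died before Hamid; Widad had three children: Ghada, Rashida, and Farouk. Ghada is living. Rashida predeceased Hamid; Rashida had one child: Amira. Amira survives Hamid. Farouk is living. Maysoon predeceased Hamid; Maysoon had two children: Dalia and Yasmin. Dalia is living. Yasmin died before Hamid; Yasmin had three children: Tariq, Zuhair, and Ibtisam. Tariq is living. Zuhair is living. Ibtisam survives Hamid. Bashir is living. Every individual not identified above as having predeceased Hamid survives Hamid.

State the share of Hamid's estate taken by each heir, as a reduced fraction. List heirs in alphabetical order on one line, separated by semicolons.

There is no surviving spouse, so the entire estate passes to Hamid's descendants per capita at each generation.
At generation 1 (Jamal, Karim, Widad, Maysoon, Bashir) there are 5 shares of (1)/5 = 1/5 each.
Living: Jamal, Karim, and Bashir — each takes 1/5.
Deceased: Widad and Maysoon. Their combined 2/5 is pooled and carried to generation 2.
At generation 2 (Ghada, Rashida, Farouk, Dalia, Yasmin) there are 5 shares of (2/5)/5 = 2/25 each.
Living: Ghada, Farouk, and Dalia — each takes 2/25.
Deceased: Rashida and Yasmin. Their combined 4/25 is pooled and carried to generation 3.
At generation 3 (Amira, Tariq, Zuhair, Ibtisam) there are 4 shares of (4/25)/4 = 1/25 each.
Living: Amira, Tariq, Zuhair, and Ibtisam — each takes 1/25.

Amira 1/25; Bashir 1/5; Dalia 2/25; Farouk 2/25; Ghada 2/25; Ibtisam 1/25; Jamal 1/5; Karim 1/5; Tariq 1/25; Zuhair 1/25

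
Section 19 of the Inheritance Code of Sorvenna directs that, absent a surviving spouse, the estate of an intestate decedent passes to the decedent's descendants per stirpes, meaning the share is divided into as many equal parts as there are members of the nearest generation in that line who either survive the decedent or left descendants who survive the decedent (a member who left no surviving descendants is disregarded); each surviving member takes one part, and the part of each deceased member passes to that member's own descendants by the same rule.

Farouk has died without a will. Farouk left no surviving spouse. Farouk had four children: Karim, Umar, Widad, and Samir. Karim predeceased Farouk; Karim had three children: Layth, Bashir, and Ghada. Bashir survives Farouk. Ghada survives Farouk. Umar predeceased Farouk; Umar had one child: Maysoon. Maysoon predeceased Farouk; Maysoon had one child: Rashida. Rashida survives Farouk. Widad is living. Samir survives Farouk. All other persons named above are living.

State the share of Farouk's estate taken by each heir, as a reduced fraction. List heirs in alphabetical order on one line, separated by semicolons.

There is no surviving spouse, so the entire estate passes to Farouk's descendants per stirpes.
The estate is divided into 4 equal shares of 1/4 among Karim, Umar, Widad, Samir.
Karim predeceased; the 1/4 allotted to Karim's branch passes to Karim's issue by representation.
The 1/4 is divided into 3 equal shares of 1/12 among Layth, Bashir, Ghada.
Layth is living and takes 1/12.
Bashir is living and takes 1/12.
Ghada is living and takes 1/12.
Umar predeceased; the 1/4 allotted to Umar's branch passes to Umar's issue by representation.
Maysoon's line is the sole branch at this level, so the full 1/4 passes to Maysoon's issue by representation.
Rashida is the sole taker at this level and receives the full 1/4.
Widad is living and takes 1/4.
Samir is living and takes 1/4.

Bashir 1/12; Ghada 1/12; Layth 1/12; Rashida 1/4; Samir 1/4; Widad 1/4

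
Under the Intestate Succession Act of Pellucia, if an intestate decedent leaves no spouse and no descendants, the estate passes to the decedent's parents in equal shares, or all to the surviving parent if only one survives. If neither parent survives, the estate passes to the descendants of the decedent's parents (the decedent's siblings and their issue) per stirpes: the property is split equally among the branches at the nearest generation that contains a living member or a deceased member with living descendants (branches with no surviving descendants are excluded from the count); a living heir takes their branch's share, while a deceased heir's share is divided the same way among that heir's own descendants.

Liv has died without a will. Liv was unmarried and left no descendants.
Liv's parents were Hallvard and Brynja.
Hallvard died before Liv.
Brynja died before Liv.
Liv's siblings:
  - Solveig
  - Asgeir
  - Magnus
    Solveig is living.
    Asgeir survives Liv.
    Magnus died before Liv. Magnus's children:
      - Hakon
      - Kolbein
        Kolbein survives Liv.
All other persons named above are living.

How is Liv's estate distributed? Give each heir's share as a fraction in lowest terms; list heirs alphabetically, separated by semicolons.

Asgeir 1/3; Hakon 1/6; Kolbein 1/6; Solveig 1/3

Neither parent survives and there are no descendants, so the estate passes to Liv's siblings and their issue per stirpes.
The estate is divided into 3 equal shares of 1/3 among Solveig, Asgeir, Magnus.
Solveig is living and takes 1/3.
Asgeir is living and takes 1/3.
Magnus predeceased; the 1/3 allotted to Magnus's branch passes to Magnus's issue by representation.
The 1/3 is divided into 2 equal shares of 1/6 among Hakon, Kolbein.
Hakon is living and takes 1/6.
Kolbein is living and takes 1/6.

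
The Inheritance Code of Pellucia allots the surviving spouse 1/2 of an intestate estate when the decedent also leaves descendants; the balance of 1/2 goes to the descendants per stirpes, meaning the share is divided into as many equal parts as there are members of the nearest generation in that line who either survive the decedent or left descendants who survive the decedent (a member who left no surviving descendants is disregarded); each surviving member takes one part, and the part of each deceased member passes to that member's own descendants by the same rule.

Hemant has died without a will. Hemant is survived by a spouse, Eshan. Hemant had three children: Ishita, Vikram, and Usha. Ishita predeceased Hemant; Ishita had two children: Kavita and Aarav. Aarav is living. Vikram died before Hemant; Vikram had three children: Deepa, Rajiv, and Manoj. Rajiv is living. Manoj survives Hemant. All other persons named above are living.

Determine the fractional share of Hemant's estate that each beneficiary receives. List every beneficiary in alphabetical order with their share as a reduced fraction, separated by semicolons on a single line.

Aarav 1/12; Deepa 1/18; Eshan 1/2; Kavita 1/12; Manoj 1/18; Rajiv 1/18; Usha 1/6

Eshan, as surviving spouse, takes 1/2.
The remaining 1/2 passes to Hemant's descendants per stirpes.
The 1/2 is divided into 3 equal shares of 1/6 among Ishita, Vikram, Usha.
Ishita predeceased; the 1/6 allotted to Ishita's branch passes to Ishita's issue by representation.
The 1/6 is divided into 2 equal shares of 1/12 among Kavita, Aarav.
Kavita is living and takes 1/12.
Aarav is living and takes 1/12.
Vikram predeceased; the 1/6 allotted to Vikram's branch passes to Vikram's issue by representation.
The 1/6 is divided into 3 equal shares of 1/18 among Deepa, Rajiv, Manoj.
Deepa is living and takes 1/18.
Rajiv is living and takes 1/18.
Manoj is living and takes 1/18.
Usha is living and takes 1/6.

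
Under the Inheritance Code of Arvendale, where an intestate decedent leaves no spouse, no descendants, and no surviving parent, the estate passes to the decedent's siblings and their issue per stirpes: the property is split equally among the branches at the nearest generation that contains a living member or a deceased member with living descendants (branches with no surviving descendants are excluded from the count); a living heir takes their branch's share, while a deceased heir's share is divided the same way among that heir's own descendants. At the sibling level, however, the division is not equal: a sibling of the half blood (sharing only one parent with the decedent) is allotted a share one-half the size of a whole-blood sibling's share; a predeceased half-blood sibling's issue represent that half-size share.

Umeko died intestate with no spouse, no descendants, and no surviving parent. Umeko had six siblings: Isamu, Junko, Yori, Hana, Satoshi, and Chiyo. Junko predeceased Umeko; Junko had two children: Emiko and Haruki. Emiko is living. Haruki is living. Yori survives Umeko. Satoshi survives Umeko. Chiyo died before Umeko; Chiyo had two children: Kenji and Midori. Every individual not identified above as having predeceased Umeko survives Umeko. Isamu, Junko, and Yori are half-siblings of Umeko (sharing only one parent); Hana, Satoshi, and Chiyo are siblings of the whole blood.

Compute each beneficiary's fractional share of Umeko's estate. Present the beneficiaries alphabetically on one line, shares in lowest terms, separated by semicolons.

Emiko 1/18; Hana 2/9; Haruki 1/18; Isamu 1/9; Kenji 1/9; Midori 1/9; Satoshi 2/9; Yori 1/9

No spouse, descendants, or parent survives, so the estate passes to Umeko's siblings per stirpes.
Half-blood siblings count for one-half the weight of whole-blood siblings at the initial division.
Dividing 1 in proportion to weights (total weight 9/2): Isamu (weight 1/2) → 1/9; Junko (weight 1/2) → 1/9; Yori (weight 1/2) → 1/9; Hana (weight 1) → 2/9; Satoshi (weight 1) → 2/9; Chiyo (weight 1) → 2/9.
Isamu is living and takes 1/9.
Junko predeceased; the 1/9 allotted to Junko's branch passes to Junko's issue by representation.
The 1/9 is divided into 2 equal shares of 1/18 among Emiko, Haruki.
Emiko is living and takes 1/18.
Haruki is living and takes 1/18.
Yori is living and takes 1/9.
Hana is living and takes 2/9.
Satoshi is living and takes 2/9.
Chiyo predeceased; the 2/9 allotted to Chiyo's branch passes to Chiyo's issue by representation.
The 2/9 is divided into 2 equal shares of 1/9 among Kenji, Midori.
Kenji is living and takes 1/9.
Midori is living and takes 1/9.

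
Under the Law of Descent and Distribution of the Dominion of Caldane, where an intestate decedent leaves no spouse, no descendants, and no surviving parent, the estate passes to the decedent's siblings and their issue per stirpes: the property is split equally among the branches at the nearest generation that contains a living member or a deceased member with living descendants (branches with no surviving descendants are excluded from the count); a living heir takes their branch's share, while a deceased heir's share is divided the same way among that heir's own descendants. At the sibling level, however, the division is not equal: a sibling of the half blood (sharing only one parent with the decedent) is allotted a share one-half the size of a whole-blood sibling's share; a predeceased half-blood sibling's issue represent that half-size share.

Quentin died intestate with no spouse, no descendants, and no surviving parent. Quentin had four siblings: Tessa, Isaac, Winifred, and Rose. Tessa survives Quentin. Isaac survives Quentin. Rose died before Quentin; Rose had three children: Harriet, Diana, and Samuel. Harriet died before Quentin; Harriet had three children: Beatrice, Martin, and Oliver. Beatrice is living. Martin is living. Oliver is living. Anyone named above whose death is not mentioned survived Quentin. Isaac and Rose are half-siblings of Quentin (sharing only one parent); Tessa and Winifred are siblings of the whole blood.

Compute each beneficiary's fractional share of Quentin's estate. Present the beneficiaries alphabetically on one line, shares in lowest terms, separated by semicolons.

No spouse, descendants, or parent survives, so the estate passes to Quentin's siblings per stirpes.
Half-blood siblings count for one-half the weight of whole-blood siblings at the initial division.
Dividing 1 in proportion to weights (total weight 3): Tessa (weight 1) → 1/3; Isaac (weight 1/2) → 1/6; Winifred (weight 1) → 1/3; Rose (weight 1/2) → 1/6.
Tessa is living and takes 1/3.
Isaac is living and takes 1/6.
Winifred is living and takes 1/3.
Rose predeceased; the 1/6 allotted to Rose's branch passes to Rose's issue by representation.
The 1/6 is divided into 3 equal shares of 1/18 among Harriet, Diana, Samuel.
Harriet predeceased; the 1/18 allotted to Harriet's branch passes to Harriet's issue by representation.
The 1/18 is divided into 3 equal shares of 1/54 among Beatrice, Martin, Oliver.
Beatrice is living and takes 1/54.
Martin is living and takes 1/54.
Oliver is living and takes 1/54.
Diana is living and takes 1/18.
Samuel is living and takes 1/18.

Beatrice 1/54; Diana 1/18; Isaac 1/6; Martin 1/54; Oliver 1/54; Samuel 1/18; Tessa 1/3; Winifred 1/3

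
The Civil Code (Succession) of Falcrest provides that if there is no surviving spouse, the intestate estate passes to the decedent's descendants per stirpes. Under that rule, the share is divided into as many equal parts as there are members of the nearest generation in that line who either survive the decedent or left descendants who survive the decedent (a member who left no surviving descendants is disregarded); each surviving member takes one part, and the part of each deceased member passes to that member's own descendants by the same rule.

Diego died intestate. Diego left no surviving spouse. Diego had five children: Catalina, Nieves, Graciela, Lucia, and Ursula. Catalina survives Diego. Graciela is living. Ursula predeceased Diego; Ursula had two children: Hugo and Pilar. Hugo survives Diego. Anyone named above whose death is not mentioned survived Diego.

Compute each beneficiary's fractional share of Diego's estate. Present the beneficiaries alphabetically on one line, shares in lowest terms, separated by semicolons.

There is no surviving spouse, so the entire estate passes to Diego's descendants per stirpes.
The estate is divided into 5 equal shares of 1/5 among Catalina, Nieves, Graciela, Lucia, Ursula.
Catalina is living and takes 1/5.
Nieves is living and takes 1/5.
Graciela is living and takes 1/5.
Lucia is living and takes 1/5.
Ursula predeceased; the 1/5 allotted to Ursula's branch passes to Ursula's issue by representation.
The 1/5 is divided into 2 equal shares of 1/10 among Hugo, Pilar.
Hugo is living and takes 1/10.
Pilar is living and takes 1/10.

Catalina 1/5; Graciela 1/5; Hugo 1/10; Lucia 1/5; Nieves 1/5; Pilar 1/10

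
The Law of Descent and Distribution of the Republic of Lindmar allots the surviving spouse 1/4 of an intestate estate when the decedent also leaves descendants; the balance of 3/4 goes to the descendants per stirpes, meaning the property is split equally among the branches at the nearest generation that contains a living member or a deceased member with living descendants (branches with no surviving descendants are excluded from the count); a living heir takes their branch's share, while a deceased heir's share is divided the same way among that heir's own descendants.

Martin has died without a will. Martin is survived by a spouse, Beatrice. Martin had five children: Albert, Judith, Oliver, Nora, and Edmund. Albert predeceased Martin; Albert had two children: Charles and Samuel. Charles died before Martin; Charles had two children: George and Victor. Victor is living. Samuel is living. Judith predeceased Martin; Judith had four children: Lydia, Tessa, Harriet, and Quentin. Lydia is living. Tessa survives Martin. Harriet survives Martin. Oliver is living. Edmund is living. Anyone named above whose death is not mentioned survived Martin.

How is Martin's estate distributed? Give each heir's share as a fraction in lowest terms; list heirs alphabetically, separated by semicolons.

Beatrice 1/4; Edmund 3/20; George 3/80; Harriet 3/80; Lydia 3/80; Nora 3/20; Oliver 3/20; Quentin 3/80; Samuel 3/40; Tessa 3/80; Victor 3/80

Beatrice, as surviving spouse, takes 1/4.
The remaining 3/4 passes to Martin's descendants per stirpes.
The 3/4 is divided into 5 equal shares of 3/20 among Albert, Judith, Oliver, Nora, Edmund.
Albert predeceased; the 3/20 allotted to Albert's branch passes to Albert's issue by representation.
The 3/20 is divided into 2 equal shares of 3/40 among Charles, Samuel.
Charles predeceased; the 3/40 allotted to Charles's branch passes to Charles's issue by representation.
The 3/40 is divided into 2 equal shares of 3/80 among George, Victor.
George is living and takes 3/80.
Victor is living and takes 3/80.
Samuel is living and takes 3/40.
Judith predeceased; the 3/20 allotted to Judith's branch passes to Judith's issue by representation.
The 3/20 is divided into 4 equal shares of 3/80 among Lydia, Tessa, Harriet, Quentin.
Lydia is living and takes 3/80.
Tessa is living and takes 3/80.
Harriet is living and takes 3/80.
Quentin is living and takes 3/80.
Oliver is living and takes 3/20.
Nora is living and takes 3/20.
Edmund is living and takes 3/20.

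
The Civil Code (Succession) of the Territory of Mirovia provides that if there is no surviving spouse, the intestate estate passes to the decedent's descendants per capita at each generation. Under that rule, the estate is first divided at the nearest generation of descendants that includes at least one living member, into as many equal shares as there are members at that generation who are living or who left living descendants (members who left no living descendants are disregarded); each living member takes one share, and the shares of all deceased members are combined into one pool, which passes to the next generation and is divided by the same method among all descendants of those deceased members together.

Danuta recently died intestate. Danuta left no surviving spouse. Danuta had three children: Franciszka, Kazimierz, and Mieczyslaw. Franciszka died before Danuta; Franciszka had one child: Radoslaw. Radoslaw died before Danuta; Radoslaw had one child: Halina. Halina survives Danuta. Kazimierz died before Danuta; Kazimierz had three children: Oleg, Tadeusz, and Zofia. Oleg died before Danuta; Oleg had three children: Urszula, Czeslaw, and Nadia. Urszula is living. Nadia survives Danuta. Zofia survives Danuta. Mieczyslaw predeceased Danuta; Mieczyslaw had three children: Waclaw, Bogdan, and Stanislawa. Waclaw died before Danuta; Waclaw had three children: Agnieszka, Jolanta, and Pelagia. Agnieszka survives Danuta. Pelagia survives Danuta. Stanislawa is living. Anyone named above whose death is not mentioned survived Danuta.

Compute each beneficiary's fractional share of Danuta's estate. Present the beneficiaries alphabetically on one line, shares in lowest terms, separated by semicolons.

Agnieszka 3/49; Bogdan 1/7; Czeslaw 3/49; Halina 3/49; Jolanta 3/49; Nadia 3/49; Pelagia 3/49; Stanislawa 1/7; Tadeusz 1/7; Urszula 3/49; Zofia 1/7

There is no surviving spouse, so the entire estate passes to Danuta's descendants per capita at each generation.
No one at generation 1 (Franciszka, Kazimierz, Mieczyslaw) is living; moving to the next generation.
At generation 2 (Radoslaw, Oleg, Tadeusz, Zofia, Waclaw, Bogdan, Stanislawa) there are 7 shares of (1)/7 = 1/7 each.
Living: Tadeusz, Zofia, Bogdan, and Stanislawa — each takes 1/7.
Deceased: Radoslaw, Oleg, and Waclaw. Their combined 3/7 is pooled and carried to generation 3.
At generation 3 (Halina, Urszula, Czeslaw, Nadia, Agnieszka, Jolanta, Pelagia) there are 7 shares of (3/7)/7 = 3/49 each.
Living: Halina, Urszula, Czeslaw, Nadia, Agnieszka, Jolanta, and Pelagia — each takes 3/49.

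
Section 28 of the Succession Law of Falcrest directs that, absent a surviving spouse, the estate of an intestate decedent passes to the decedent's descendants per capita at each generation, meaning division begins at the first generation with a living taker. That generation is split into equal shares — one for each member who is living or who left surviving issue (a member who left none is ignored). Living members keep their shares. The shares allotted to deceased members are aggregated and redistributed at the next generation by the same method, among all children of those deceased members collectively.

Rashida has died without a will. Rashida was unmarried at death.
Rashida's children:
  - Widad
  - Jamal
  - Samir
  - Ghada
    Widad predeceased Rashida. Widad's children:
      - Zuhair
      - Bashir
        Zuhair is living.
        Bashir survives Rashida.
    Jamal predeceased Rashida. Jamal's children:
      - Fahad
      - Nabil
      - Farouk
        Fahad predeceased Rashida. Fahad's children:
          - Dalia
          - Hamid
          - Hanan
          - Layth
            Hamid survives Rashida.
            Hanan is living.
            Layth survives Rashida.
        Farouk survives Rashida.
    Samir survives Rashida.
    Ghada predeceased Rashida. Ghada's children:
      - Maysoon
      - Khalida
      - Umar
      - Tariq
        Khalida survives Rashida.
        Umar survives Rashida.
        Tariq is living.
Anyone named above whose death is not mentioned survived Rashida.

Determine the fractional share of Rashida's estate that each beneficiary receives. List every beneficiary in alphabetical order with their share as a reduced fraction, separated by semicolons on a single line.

Bashir 1/12; Dalia 1/48; Farouk 1/12; Hamid 1/48; Hanan 1/48; Khalida 1/12; Layth 1/48; Maysoon 1/12; Nabil 1/12; Samir 1/4; Tariq 1/12; Umar 1/12; Zuhair 1/12

There is no surviving spouse, so the entire estate passes to Rashida's descendants per capita at each generation.
At generation 1 (Widad, Jamal, Samir, Ghada) there are 4 shares of (1)/4 = 1/4 each.
Living: Samir — each takes 1/4.
Deceased: Widad, Jamal, and Ghada. Their combined 3/4 is pooled and carried to generation 2.
At generation 2 (Zuhair, Bashir, Fahad, Nabil, Farouk, Maysoon, Khalida, Umar, Tariq) there are 9 shares of (3/4)/9 = 1/12 each.
Living: Zuhair, Bashir, Nabil, Farouk, Maysoon, Khalida, Umar, and Tariq — each takes 1/12.
Deceased: Fahad. That 1/12 share is carried to generation 3.
At generation 3 (Dalia, Hamid, Hanan, Layth) there are 4 shares of (1/12)/4 = 1/48 each.
Living: Dalia, Hamid, Hanan, and Layth — each takes 1/48.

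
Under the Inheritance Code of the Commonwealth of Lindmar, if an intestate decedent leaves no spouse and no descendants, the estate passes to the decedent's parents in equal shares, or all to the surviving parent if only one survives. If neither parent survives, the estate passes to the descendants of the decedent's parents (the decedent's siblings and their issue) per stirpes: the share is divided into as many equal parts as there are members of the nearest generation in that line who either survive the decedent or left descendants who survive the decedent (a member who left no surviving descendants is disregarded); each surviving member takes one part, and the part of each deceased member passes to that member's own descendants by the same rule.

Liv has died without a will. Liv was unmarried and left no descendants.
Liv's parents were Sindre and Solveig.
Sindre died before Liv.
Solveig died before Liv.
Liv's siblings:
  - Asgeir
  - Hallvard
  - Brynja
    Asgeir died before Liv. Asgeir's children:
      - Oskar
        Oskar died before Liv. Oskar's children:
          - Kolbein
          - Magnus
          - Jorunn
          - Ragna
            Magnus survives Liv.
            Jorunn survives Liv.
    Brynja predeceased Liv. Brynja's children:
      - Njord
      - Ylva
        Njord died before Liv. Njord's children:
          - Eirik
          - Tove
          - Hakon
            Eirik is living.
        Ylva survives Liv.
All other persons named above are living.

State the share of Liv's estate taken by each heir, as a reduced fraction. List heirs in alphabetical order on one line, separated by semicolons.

Eirik 1/18; Hakon 1/18; Hallvard 1/3; Jorunn 1/12; Kolbein 1/12; Magnus 1/12; Ragna 1/12; Tove 1/18; Ylva 1/6

Neither parent survives and there are no descendants, so the estate passes to Liv's siblings and their issue per stirpes.
The estate is divided into 3 equal shares of 1/3 among Asgeir, Hallvard, Brynja.
Asgeir predeceased; the 1/3 allotted to Asgeir's branch passes to Asgeir's issue by representation.
Oskar's line is the sole branch at this level, so the full 1/3 passes to Oskar's issue by representation.
The 1/3 is divided into 4 equal shares of 1/12 among Kolbein, Magnus, Jorunn, Ragna.
Kolbein is living and takes 1/12.
Magnus is living and takes 1/12.
Jorunn is living and takes 1/12.
Ragna is living and takes 1/12.
Hallvard is living and takes 1/3.
Brynja predeceased; the 1/3 allotted to Brynja's branch passes to Brynja's issue by representation.
The 1/3 is divided into 2 equal shares of 1/6 among Njord, Ylva.
Njord predeceased; the 1/6 allotted to Njord's branch passes to Njord's issue by representation.
The 1/6 is divided into 3 equal shares of 1/18 among Eirik, Tove, Hakon.
Eirik is living and takes 1/18.
Tove is living and takes 1/18.
Hakon is living and takes 1/18.
Ylva is living and takes 1/6.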